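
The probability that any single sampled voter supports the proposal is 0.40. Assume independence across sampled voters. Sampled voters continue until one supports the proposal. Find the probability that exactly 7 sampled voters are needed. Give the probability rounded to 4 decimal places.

0.0187

Geometric (trials to first success), p = 0.40.
P(Y = 7) = (1−p)^6 · p = 0.046656 · 0.40 = 0.018662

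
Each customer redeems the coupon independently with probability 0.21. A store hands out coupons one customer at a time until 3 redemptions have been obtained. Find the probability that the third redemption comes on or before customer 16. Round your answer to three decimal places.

0.684

Finishing within 16 customers ⇔ at least 3 successes in the first 16. With X ~ Binomial(16, 0.21), P(Y ≤ 16) = 1 − P(X ≤ 2).
  k=0: C(16,0)·0.21^0·0.79^16 = 0.02302
  k=1: C(16,1)·0.21^1·0.79^15 = 0.09789
  k=2: C(16,2)·0.21^2·0.79^14 = 0.19516
1 − 0.31607 = 0.68393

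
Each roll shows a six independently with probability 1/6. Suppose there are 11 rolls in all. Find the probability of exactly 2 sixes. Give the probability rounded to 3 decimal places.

X ~ Binomial(n=11, p=0.166667).
P(X=2) = C(11,2) · p^2 · (1−p)^9
= 55 · 0.027778 · 0.19381 = 0.29609

0.296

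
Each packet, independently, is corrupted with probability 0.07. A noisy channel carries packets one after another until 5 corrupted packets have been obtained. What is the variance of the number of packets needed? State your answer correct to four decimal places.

Y = total packets until the fifth success; negative binomial with r=5, p=0.07.
Var(Y) = r(1−p)/p² = 5·0.93 / 0.07² = 948.979592

948.9796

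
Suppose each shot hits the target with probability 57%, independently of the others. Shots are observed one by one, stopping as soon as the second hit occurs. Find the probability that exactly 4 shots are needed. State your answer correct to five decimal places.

0.18022

Y = trial on which the second success occurs; negative binomial, r=2, p=0.57.
P(Y=4) = C(3,1) · p^2 · (1−p)^2
= 3 · 0.3249 · 0.1849 = 0.1802220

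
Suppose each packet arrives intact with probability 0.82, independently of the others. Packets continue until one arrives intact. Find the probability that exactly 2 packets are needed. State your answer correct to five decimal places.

Geometric (trials to first success), p = 0.82.
P(Y = 2) = (1−p)^1 · p = 0.18 · 0.82 = 0.1476000

0.14760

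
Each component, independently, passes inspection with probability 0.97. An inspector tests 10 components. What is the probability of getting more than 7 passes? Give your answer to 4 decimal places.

X ~ Binomial(10, 0.97); P(X ≥ 8) = Σ C(10,k) p^k (1−p)^(10−k) over k:
  k=8: C(10,8)·0.97^8·0.03^2 = 0.031742
  k=9: C(10,9)·0.97^9·0.03^1 = 0.228069
  k=10: C(10,10)·0.97^10·0.03^0 = 0.737424
Total = 0.997235

0.9972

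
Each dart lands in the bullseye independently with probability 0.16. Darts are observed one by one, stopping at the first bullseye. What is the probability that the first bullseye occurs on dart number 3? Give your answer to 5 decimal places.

0.11290

Geometric (trials to first success), p = 0.16.
P(Y = 3) = (1−p)^2 · p = 0.7056 · 0.16 = 0.1128960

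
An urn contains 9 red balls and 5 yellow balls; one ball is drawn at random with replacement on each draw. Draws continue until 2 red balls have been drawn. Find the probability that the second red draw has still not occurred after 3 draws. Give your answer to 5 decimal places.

0.29155

Needing more than 3 draws ⇔ fewer than 2 successes in the first 3. With X ~ Binomial(3, 0.642857), P(Y > 3) = P(X ≤ 1).
  k=0: C(3,0)·0.642857^0·0.357143^3 = 0.0455539
  k=1: C(3,1)·0.642857^1·0.357143^2 = 0.2459913
P(X ≤ 1) = 0.2915452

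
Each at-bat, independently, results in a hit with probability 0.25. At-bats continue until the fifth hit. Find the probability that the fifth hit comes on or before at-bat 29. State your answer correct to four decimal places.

0.8847

Finishing within 29 at-bats ⇔ at least 5 successes in the first 29. With X ~ Binomial(29, 0.25), P(Y ≤ 29) = 1 − P(X ≤ 4).
  k=0: C(29,0)·0.25^0·0.75^29 = 0.000238
  k=1: C(29,1)·0.25^1·0.75^28 = 0.002302
  k=2: C(29,2)·0.25^2·0.75^27 = 0.010741
  k=3: C(29,3)·0.25^3·0.75^26 = 0.032224
  k=4: C(29,4)·0.25^4·0.75^25 = 0.069819
1 − 0.115324 = 0.884676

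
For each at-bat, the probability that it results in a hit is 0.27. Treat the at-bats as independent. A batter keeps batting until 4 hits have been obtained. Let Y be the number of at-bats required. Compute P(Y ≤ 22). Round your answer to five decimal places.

Finishing within 22 at-bats ⇔ at least 4 successes in the first 22. With X ~ Binomial(22, 0.27), P(Y ≤ 22) = 1 − P(X ≤ 3).
  k=0: C(22,0)·0.27^0·0.73^22 = 0.0009842
  k=1: C(22,1)·0.27^1·0.73^21 = 0.0080088
  k=2: C(22,2)·0.27^2·0.73^20 = 0.0311026
  k=3: C(22,3)·0.27^3·0.73^19 = 0.0766913
1 − 0.1167870 = 0.8832130

0.88321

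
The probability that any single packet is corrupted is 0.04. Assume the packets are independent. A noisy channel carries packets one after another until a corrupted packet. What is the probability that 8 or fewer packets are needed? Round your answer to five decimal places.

0.27861

Y = number of packets to the first success; geometric, p = 0.04.
P(Y ≤ 8) = 1 − (1−p)^8 = 1 − 0.7213896 = 0.2786104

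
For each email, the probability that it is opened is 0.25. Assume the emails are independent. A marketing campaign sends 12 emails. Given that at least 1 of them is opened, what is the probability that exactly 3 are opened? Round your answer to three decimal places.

X ~ Binomial(12, 0.25). Want P(X=3 | X≥1) = P(X=3) / P(X≥1).
P(X=3) = C(12,3)·0.25^3·0.75^9 = 0.25810
P(X≥1) = 1 − 0.03168 = 0.96832
Ratio = 0.25810 / 0.96832 = 0.26655

0.267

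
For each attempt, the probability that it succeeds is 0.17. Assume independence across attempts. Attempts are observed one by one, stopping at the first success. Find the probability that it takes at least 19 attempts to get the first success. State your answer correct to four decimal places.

0.0349

Y = number of attempts to the first success; geometric, p = 0.17.
P(Y > 18) = P(first 18 all fail) = (1−p)^18 = 0.034947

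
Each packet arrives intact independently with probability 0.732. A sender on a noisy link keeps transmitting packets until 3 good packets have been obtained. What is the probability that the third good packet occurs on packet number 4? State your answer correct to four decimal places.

Y = trial on which the third success occurs; negative binomial, r=3, p=0.732.
P(Y=4) = C(3,2) · p^3 · (1−p)^1
= 3 · 0.39222 · 0.268 = 0.315347

0.3153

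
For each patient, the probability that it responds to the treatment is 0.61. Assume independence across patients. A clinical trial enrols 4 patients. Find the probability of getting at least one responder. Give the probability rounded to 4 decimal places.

P(at least one) = 1 − P(none) = 1 − (1 − 0.61)^4
= 1 − 0.023134 = 0.976866

0.9769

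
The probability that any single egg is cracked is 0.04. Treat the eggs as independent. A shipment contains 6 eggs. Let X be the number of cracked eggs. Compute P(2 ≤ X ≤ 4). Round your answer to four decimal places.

0.0216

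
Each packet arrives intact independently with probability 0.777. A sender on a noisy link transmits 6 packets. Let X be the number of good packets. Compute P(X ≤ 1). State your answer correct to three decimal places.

X ~ Binomial(6, 0.777); P(X ≤ 1) = Σ C(6,k) p^k (1−p)^(6−k) over k:
  k=0: C(6,0)·0.777^0·0.223^6 = 0.00012
  k=1: C(6,1)·0.777^1·0.223^5 = 0.00257
Total = 0.00269

0.003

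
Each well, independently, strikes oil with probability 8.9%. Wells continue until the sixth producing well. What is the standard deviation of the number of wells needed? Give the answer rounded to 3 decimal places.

Y = total wells until the sixth success; negative binomial with r=6, p=0.089.
SD(Y) = √[r(1−p)/p²] = √(690.06439) = 26.26908

26.269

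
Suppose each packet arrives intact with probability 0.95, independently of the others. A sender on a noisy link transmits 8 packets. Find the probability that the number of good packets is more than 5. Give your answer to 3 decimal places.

X ~ Binomial(8, 0.95); P(X ≥ 6) = Σ C(8,k) p^k (1−p)^(8−k) over k:
  k=6: C(8,6)·0.95^6·0.05^2 = 0.05146
  k=7: C(8,7)·0.95^7·0.05^1 = 0.27933
  k=8: C(8,8)·0.95^8·0.05^0 = 0.66342
Total = 0.99421

0.994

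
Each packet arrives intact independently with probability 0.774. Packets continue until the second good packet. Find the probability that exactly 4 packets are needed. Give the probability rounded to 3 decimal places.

0.092

Y = trial on which the second success occurs; negative binomial, r=2, p=0.774.
P(Y=4) = C(3,1) · p^2 · (1−p)^2
= 3 · 0.59908 · 0.051076 = 0.09180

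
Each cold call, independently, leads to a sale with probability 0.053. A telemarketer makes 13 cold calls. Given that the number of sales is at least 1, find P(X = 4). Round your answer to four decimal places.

X ~ Binomial(13, 0.053). Want P(X=4 | X≥1) = P(X=4) / P(X≥1).
P(X=4) = C(13,4)·0.053^4·0.947^9 = 0.003456
P(X≥1) = 1 − 0.492663 = 0.507337
Ratio = 0.003456 / 0.507337 = 0.006812

0.0068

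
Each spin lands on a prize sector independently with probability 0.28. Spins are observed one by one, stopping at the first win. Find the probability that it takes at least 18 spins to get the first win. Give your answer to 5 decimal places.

0.00376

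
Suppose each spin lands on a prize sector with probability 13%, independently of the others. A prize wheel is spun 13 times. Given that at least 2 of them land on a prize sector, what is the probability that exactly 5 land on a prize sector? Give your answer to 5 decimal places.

0.03024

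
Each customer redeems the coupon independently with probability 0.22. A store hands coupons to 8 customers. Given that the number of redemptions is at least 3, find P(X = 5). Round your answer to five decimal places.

X ~ Binomial(8, 0.22). Want P(X=5 | X≥3) = P(X=5) / P(X≥3).
P(X=5) = C(8,5)·0.22^5·0.78^3 = 0.0136957
P(X≥3) = 1 − 0.1370114 − 0.3091540 − 0.3051905 = 0.2486441
Ratio = 0.0136957 / 0.2486441 = 0.0550817

0.05508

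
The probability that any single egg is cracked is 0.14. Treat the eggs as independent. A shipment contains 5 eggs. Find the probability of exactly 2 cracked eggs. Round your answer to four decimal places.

0.1247

X ~ Binomial(n=5, p=0.14).
P(X=2) = C(5,2) · p^2 · (1−p)^3
= 10 · 0.0196 · 0.63606 = 0.124667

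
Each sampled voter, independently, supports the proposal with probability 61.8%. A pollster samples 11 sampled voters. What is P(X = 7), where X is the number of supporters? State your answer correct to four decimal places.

X ~ Binomial(n=11, p=0.618).
P(X=7) = C(11,7) · p^7 · (1−p)^4
= 330 · 0.034429 · 0.021294 = 0.241928

0.2419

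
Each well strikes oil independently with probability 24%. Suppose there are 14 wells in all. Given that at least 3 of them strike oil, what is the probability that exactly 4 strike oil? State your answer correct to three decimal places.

X ~ Binomial(14, 0.24). Want P(X=4 | X≥3) = P(X=4) / P(X≥3).
P(X=4) = C(14,4)·0.24^4·0.76^10 = 0.21351
P(X≥3) = 1 − 0.02145 − 0.09482 − 0.19464 = 0.68909
Ratio = 0.21351 / 0.68909 = 0.30984

0.310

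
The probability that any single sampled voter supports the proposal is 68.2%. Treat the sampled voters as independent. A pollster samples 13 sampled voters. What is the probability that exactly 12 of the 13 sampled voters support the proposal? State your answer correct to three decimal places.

0.042

X ~ Binomial(n=13, p=0.682).
P(X=12) = C(13,12) · p^12 · (1−p)^1
= 13 · 0.010125 · 0.318 = 0.04186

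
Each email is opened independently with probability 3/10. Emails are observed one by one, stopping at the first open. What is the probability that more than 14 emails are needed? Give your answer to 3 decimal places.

Y = number of emails to the first success; geometric, p = 0.30.
P(Y > 14) = P(first 14 all fail) = (1−p)^14 = 0.00678

0.007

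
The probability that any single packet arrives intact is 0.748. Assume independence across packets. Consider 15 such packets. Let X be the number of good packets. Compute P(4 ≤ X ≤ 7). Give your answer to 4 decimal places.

X ~ Binomial(15, 0.748); P(4 ≤ X ≤ 7) = Σ C(15,k) p^k (1−p)^(15−k) over k:
  k=4: C(15,4)·0.748^4·0.252^11 = 0.000111
  k=5: C(15,5)·0.748^5·0.252^10 = 0.000726
  k=6: C(15,6)·0.748^6·0.252^9 = 0.003593
  k=7: C(15,7)·0.748^7·0.252^8 = 0.013711
Total = 0.018141

0.0181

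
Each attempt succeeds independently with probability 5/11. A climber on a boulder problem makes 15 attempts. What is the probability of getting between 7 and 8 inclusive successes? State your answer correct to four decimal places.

0.3706

X ~ Binomial(15, 0.454545); P(7 ≤ X ≤ 8) = Σ C(15,k) p^k (1−p)^(15−k) over k:
  k=7: C(15,7)·0.454545^7·0.545455^8 = 0.202143
  k=8: C(15,8)·0.454545^8·0.545455^7 = 0.168452
Total = 0.370595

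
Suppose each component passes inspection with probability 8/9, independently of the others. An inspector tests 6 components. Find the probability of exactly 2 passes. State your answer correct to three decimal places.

0.002

X ~ Binomial(n=6, p=0.888889).
P(X=2) = C(6,2) · p^2 · (1−p)^4
= 15 · 0.79012 · 0.00015242 = 0.00181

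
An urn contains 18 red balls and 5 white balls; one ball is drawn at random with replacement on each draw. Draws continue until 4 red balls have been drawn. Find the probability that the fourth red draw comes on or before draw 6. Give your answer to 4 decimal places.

Finishing within 6 draws ⇔ at least 4 successes in the first 6. With X ~ Binomial(6, 0.782609), P(Y ≤ 6) = 1 − P(X ≤ 3).
  k=0: C(6,0)·0.782609^0·0.217391^6 = 0.000106
  k=1: C(6,1)·0.782609^1·0.217391^5 = 0.002280
  k=2: C(6,2)·0.782609^2·0.217391^4 = 0.020519
  k=3: C(6,3)·0.782609^3·0.217391^3 = 0.098490
1 − 0.121394 = 0.878606

0.8786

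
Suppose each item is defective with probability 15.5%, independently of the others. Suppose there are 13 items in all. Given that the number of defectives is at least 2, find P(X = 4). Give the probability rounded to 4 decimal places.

0.1460

X ~ Binomial(13, 0.155). Want P(X=4 | X≥2) = P(X=4) / P(X≥2).
P(X=4) = C(13,4)·0.155^4·0.845^9 = 0.090645
P(X≥2) = 1 − 0.111979 − 0.267027 = 0.620994
Ratio = 0.090645 / 0.620994 = 0.145967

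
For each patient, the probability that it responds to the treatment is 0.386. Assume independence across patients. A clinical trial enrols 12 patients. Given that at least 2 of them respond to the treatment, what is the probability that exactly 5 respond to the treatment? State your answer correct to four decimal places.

0.2289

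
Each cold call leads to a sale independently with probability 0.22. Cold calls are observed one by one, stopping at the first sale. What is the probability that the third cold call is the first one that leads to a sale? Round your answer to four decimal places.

0.1338

Geometric (trials to first success), p = 0.22.
P(Y = 3) = (1−p)^2 · p = 0.6084 · 0.22 = 0.133848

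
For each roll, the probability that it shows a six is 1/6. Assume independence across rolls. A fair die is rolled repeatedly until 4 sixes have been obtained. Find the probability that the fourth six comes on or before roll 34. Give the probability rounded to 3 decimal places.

Finishing within 34 rolls ⇔ at least 4 successes in the first 34. With X ~ Binomial(34, 0.166667), P(Y ≤ 34) = 1 − P(X ≤ 3).
  k=0: C(34,0)·0.166667^0·0.833333^34 = 0.00203
  k=1: C(34,1)·0.166667^1·0.833333^33 = 0.01381
  k=2: C(34,2)·0.166667^2·0.833333^32 = 0.04559
  k=3: C(34,3)·0.166667^3·0.833333^31 = 0.09726
1 − 0.15869 = 0.84131

0.841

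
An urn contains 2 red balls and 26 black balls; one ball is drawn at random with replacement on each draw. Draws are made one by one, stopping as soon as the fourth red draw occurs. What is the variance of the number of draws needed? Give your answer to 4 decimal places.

728.0000

Y = total draws until the fourth success; negative binomial with r=4, p=0.071429.
Var(Y) = r(1−p)/p² = 4·0.928571 / 0.071429² = 728.000000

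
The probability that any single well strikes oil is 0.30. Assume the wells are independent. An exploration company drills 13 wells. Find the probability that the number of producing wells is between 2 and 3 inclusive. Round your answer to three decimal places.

X ~ Binomial(13, 0.30); P(2 ≤ X ≤ 3) = Σ C(13,k) p^k (1−p)^(13−k) over k:
  k=2: C(13,2)·0.30^2·0.70^11 = 0.13881
  k=3: C(13,3)·0.30^3·0.70^10 = 0.21813
Total = 0.35694

0.357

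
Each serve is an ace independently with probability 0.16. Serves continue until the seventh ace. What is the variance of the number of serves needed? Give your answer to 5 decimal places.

Y = total serves until the seventh success; negative binomial with r=7, p=0.16.
Var(Y) = r(1−p)/p² = 7·0.84 / 0.16² = 229.6875000

229.68750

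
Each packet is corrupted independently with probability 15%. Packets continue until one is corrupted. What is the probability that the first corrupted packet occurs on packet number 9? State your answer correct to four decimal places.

Geometric (trials to first success), p = 0.15.
P(Y = 9) = (1−p)^8 · p = 0.27249 · 0.15 = 0.040874

0.0409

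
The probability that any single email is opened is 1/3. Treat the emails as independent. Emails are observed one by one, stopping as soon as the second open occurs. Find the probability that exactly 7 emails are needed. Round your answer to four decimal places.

Y = trial on which the second success occurs; negative binomial, r=2, p=0.333333.
P(Y=7) = C(6,1) · p^2 · (1−p)^5
= 6 · 0.11111 · 0.13169 = 0.087791

0.0878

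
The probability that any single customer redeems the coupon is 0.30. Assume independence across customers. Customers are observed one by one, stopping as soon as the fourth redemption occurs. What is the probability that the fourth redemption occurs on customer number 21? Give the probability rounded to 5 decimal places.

Y = trial on which the fourth success occurs; negative binomial, r=4, p=0.30.
P(Y=21) = C(20,3) · p^4 · (1−p)^17
= 1140 · 0.0081 · 0.0023263 = 0.0214811

0.02148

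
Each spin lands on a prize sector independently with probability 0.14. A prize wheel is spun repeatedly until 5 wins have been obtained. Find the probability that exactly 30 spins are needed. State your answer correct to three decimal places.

Y = trial on which the fifth success occurs; negative binomial, r=5, p=0.14.
P(Y=30) = C(29,4) · p^5 · (1−p)^25
= 23751 · 5.3782e-05 · 0.023039 = 0.02943

0.029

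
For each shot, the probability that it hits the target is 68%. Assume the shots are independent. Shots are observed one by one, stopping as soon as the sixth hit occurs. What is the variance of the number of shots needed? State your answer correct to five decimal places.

4.15225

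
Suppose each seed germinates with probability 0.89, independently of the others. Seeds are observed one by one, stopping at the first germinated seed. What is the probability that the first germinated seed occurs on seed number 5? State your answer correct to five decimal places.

0.00013

Geometric (trials to first success), p = 0.89.
P(Y = 5) = (1−p)^4 · p = 0.00014641 · 0.89 = 0.0001303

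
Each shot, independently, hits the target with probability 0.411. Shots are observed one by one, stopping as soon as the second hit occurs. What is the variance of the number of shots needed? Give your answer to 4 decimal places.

6.9737

Y = total shots until the second success; negative binomial with r=2, p=0.411.
Var(Y) = r(1−p)/p² = 2·0.589 / 0.411² = 6.973674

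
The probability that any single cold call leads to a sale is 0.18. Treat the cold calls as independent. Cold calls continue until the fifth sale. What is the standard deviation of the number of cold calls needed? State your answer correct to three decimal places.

11.249

Y = total cold calls until the fifth success; negative binomial with r=5, p=0.18.
SD(Y) = √[r(1−p)/p²] = √(126.54321) = 11.24914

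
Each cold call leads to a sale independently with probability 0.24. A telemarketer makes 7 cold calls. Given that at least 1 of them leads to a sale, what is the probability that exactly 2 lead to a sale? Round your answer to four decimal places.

X ~ Binomial(7, 0.24). Want P(X=2 | X≥1) = P(X=2) / P(X≥1).
P(X=2) = C(7,2)·0.24^2·0.76^5 = 0.306697
P(X≥1) = 1 − 0.146452 = 0.853548
Ratio = 0.306697 / 0.853548 = 0.359320

0.3593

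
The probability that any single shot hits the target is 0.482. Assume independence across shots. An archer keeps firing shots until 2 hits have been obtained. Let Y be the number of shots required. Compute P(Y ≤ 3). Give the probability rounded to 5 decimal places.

0.47301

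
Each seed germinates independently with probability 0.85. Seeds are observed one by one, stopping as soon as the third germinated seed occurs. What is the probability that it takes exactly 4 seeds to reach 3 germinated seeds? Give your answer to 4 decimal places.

Y = trial on which the third success occurs; negative binomial, r=3, p=0.85.
P(Y=4) = C(3,2) · p^3 · (1−p)^1
= 3 · 0.61413 · 0.15 = 0.276356

0.2764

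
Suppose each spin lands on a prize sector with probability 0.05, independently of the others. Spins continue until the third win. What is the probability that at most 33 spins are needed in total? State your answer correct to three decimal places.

0.227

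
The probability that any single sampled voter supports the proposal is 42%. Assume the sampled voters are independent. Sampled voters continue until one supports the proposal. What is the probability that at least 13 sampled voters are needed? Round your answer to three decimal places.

0.001

Y = number of sampled voters to the first success; geometric, p = 0.42.
P(Y > 12) = P(first 12 all fail) = (1−p)^12 = 0.00145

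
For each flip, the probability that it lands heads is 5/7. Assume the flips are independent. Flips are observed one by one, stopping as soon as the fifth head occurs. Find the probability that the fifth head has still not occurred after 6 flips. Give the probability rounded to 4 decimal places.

Needing more than 6 flips ⇔ fewer than 5 successes in the first 6. With X ~ Binomial(6, 0.714286), P(Y > 6) = P(X ≤ 4).
  k=0: C(6,0)·0.714286^0·0.285714^6 = 0.000544
  k=1: C(6,1)·0.714286^1·0.285714^5 = 0.008160
  k=2: C(6,2)·0.714286^2·0.285714^4 = 0.050999
  k=3: C(6,3)·0.714286^3·0.285714^3 = 0.169997
  k=4: C(6,4)·0.714286^4·0.285714^2 = 0.318745
P(X ≤ 4) = 0.548445

0.5484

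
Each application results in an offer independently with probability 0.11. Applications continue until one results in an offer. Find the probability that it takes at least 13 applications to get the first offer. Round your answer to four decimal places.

Y = number of applications to the first success; geometric, p = 0.11.
P(Y > 12) = P(first 12 all fail) = (1−p)^12 = 0.246990

0.2470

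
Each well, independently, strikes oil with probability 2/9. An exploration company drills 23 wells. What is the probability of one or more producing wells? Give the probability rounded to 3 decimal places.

0.997

P(at least one) = 1 − P(none) = 1 − (1 − 0.222222)^23
= 1 − 0.00309 = 0.99691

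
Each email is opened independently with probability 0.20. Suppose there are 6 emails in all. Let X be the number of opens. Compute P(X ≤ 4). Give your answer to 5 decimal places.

X ~ Binomial(6, 0.20); P(X ≤ 4) = Σ C(6,k) p^k (1−p)^(6−k) over k:
  k=0: C(6,0)·0.20^0·0.80^6 = 0.2621440
  k=1: C(6,1)·0.20^1·0.80^5 = 0.3932160
  k=2: C(6,2)·0.20^2·0.80^4 = 0.2457600
  k=3: C(6,3)·0.20^3·0.80^3 = 0.0819200
  k=4: C(6,4)·0.20^4·0.80^2 = 0.0153600
Total = 0.9984000

0.99840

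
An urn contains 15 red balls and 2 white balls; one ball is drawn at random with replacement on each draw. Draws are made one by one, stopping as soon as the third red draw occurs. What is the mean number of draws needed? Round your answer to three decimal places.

3.400

Y = total draws until the third success; negative binomial with r=3, p=0.882353.
E[Y] = r / p = 3 / 0.882353 = 3.40000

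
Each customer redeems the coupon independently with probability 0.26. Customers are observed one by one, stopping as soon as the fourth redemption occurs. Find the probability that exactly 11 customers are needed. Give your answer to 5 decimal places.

0.06663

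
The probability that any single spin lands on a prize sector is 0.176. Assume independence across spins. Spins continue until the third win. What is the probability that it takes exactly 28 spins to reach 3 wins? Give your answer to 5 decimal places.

0.01514

Y = trial on which the third success occurs; negative binomial, r=3, p=0.176.
P(Y=28) = C(27,2) · p^3 · (1−p)^25
= 351 · 0.0054518 · 0.0079101 = 0.0151365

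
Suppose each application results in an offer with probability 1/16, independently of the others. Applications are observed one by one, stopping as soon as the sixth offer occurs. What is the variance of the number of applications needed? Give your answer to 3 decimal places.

1440.000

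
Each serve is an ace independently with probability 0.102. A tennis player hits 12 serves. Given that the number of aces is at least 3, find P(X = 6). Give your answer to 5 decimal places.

X ~ Binomial(12, 0.102). Want P(X=6 | X≥3) = P(X=6) / P(X≥3).
P(X=6) = C(12,6)·0.102^6·0.898^6 = 0.0005457
P(X≥3) = 1 − 0.2749895 − 0.3748186 − 0.2341573 = 0.1160347
Ratio = 0.0005457 / 0.1160347 = 0.0047027

0.00470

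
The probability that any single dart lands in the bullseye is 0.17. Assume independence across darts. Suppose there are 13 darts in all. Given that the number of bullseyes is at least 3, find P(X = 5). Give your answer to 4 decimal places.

0.1070

X ~ Binomial(13, 0.17). Want P(X=5 | X≥3) = P(X=5) / P(X≥3).
P(X=5) = C(13,5)·0.17^5·0.83^8 = 0.041157
P(X≥3) = 1 − 0.088719 − 0.236227 − 0.290303 = 0.384751
Ratio = 0.041157 / 0.384751 = 0.106971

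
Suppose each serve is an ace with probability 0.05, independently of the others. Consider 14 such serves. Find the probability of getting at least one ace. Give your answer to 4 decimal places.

P(at least one) = 1 − P(none) = 1 − (1 − 0.05)^14
= 1 − 0.487675 = 0.512325

0.5123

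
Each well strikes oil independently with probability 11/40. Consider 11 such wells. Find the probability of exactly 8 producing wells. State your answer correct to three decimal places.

0.002

X ~ Binomial(n=11, p=0.275).
P(X=8) = C(11,8) · p^8 · (1−p)^3
= 165 · 3.2709e-05 · 0.38108 = 0.00206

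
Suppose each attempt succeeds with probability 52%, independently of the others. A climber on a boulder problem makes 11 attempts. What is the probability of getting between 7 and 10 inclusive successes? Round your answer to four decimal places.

X ~ Binomial(11, 0.52); P(7 ≤ X ≤ 10) = Σ C(11,k) p^k (1−p)^(11−k) over k:
  k=7: C(11,7)·0.52^7·0.48^4 = 0.180095
  k=8: C(11,8)·0.52^8·0.48^3 = 0.097552
  k=9: C(11,9)·0.52^9·0.48^2 = 0.035227
  k=10: C(11,10)·0.52^10·0.48^1 = 0.007633
Total = 0.320506

0.3205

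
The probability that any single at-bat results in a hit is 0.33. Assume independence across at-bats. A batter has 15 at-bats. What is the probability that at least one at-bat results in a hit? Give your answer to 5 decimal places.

P(at least one) = 1 − P(none) = 1 − (1 − 0.33)^15
= 1 − 0.0024611 = 0.9975389

0.99754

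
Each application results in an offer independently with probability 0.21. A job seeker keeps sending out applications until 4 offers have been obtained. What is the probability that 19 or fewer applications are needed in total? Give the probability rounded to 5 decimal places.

0.58767

Finishing within 19 applications ⇔ at least 4 successes in the first 19. With X ~ Binomial(19, 0.21), P(Y ≤ 19) = 1 − P(X ≤ 3).
  k=0: C(19,0)·0.21^0·0.79^19 = 0.0113479
  k=1: C(19,1)·0.21^1·0.79^18 = 0.0573140
  k=2: C(19,2)·0.21^2·0.79^17 = 0.1371182
  k=3: C(19,3)·0.21^3·0.79^16 = 0.2065452
1 − 0.4123253 = 0.5876747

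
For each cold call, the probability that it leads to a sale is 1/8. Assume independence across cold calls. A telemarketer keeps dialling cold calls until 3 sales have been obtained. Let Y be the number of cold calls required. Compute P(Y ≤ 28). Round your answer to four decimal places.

0.6976

Finishing within 28 cold calls ⇔ at least 3 successes in the first 28. With X ~ Binomial(28, 0.125), P(Y ≤ 28) = 1 − P(X ≤ 2).
  k=0: C(28,0)·0.125^0·0.875^28 = 0.023781
  k=1: C(28,1)·0.125^1·0.875^27 = 0.095123
  k=2: C(28,2)·0.125^2·0.875^26 = 0.183451
1 − 0.302355 = 0.697645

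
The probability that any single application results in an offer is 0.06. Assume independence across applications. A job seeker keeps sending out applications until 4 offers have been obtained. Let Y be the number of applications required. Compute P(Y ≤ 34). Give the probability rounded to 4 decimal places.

0.1446

Finishing within 34 applications ⇔ at least 4 successes in the first 34. With X ~ Binomial(34, 0.06), P(Y ≤ 34) = 1 − P(X ≤ 3).
  k=0: C(34,0)·0.06^0·0.94^34 = 0.121996
  k=1: C(34,1)·0.06^1·0.94^33 = 0.264758
  k=2: C(34,2)·0.06^2·0.94^32 = 0.278841
  k=3: C(34,3)·0.06^3·0.94^31 = 0.189849
1 − 0.855445 = 0.144555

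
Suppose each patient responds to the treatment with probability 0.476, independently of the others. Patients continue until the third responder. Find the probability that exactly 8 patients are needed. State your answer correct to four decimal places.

Y = trial on which the third success occurs; negative binomial, r=3, p=0.476.
P(Y=8) = C(7,2) · p^3 · (1−p)^5
= 21 · 0.10785 · 0.039505 = 0.089474

0.0895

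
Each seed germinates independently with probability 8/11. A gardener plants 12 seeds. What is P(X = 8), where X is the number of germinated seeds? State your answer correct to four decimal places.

0.2143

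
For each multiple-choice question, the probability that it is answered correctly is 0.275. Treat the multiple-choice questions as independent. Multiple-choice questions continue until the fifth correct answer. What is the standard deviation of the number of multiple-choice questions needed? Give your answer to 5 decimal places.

6.92343

Y = total multiple-choice questions until the fifth success; negative binomial with r=5, p=0.275.
SD(Y) = √[r(1−p)/p²] = √(47.9338843) = 6.9234301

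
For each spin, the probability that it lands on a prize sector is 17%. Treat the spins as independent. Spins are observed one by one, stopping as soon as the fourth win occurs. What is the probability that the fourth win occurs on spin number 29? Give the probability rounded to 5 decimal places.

0.02595

Y = trial on which the fourth success occurs; negative binomial, r=4, p=0.17.
P(Y=29) = C(28,3) · p^4 · (1−p)^25
= 3276 · 0.00083521 · 0.0094831 = 0.0259473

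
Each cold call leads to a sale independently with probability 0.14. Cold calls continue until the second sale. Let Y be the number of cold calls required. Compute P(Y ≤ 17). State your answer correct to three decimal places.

Finishing within 17 cold calls ⇔ at least 2 successes in the first 17. With X ~ Binomial(17, 0.14), P(Y ≤ 17) = 1 − P(X ≤ 1).
  k=0: C(17,0)·0.14^0·0.86^17 = 0.07700
  k=1: C(17,1)·0.14^1·0.86^16 = 0.21308
1 − 0.29008 = 0.70992

0.710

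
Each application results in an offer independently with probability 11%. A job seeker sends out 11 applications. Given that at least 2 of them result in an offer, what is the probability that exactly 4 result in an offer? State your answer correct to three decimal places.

0.062

X ~ Binomial(11, 0.11). Want P(X=4 | X≥2) = P(X=4) / P(X≥2).
P(X=4) = C(11,4)·0.11^4·0.89^7 = 0.02137
P(X≥2) = 1 − 0.27752 − 0.37730 = 0.34518
Ratio = 0.02137 / 0.34518 = 0.06191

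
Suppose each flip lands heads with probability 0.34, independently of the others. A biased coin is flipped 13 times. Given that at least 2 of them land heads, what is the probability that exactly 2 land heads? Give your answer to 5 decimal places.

X ~ Binomial(13, 0.34). Want P(X=2 | X≥2) = P(X=2) / P(X≥2).
P(X=2) = C(13,2)·0.34^2·0.66^11 = 0.0933331
P(X≥2) = 1 − 0.0045089 − 0.0301960 = 0.9652951
Ratio = 0.0933331 / 0.9652951 = 0.0966887

0.09669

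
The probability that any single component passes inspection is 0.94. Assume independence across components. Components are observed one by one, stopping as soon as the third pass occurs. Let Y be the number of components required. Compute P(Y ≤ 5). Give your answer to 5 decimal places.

Finishing within 5 components ⇔ at least 3 successes in the first 5. With X ~ Binomial(5, 0.94), P(Y ≤ 5) = 1 − P(X ≤ 2).
  k=0: C(5,0)·0.94^0·0.06^5 = 0.0000008
  k=1: C(5,1)·0.94^1·0.06^4 = 0.0000609
  k=2: C(5,2)·0.94^2·0.06^3 = 0.0019086
1 − 0.0019703 = 0.9980297

0.99803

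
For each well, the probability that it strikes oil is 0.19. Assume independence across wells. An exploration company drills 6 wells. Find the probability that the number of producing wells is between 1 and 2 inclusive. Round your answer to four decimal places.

X ~ Binomial(6, 0.19); P(1 ≤ X ≤ 2) = Σ C(6,k) p^k (1−p)^(6−k) over k:
  k=1: C(6,1)·0.19^1·0.81^5 = 0.397493
  k=2: C(6,2)·0.19^2·0.81^4 = 0.233098
Total = 0.630591

0.6306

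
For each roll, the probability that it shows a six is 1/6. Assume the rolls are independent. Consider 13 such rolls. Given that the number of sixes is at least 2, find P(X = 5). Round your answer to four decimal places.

0.0580

X ~ Binomial(13, 0.166667). Want P(X=5 | X≥2) = P(X=5) / P(X≥2).
P(X=5) = C(13,5)·0.166667^5·0.833333^8 = 0.038492
P(X≥2) = 1 − 0.093464 − 0.243006 = 0.663530
Ratio = 0.038492 / 0.663530 = 0.058011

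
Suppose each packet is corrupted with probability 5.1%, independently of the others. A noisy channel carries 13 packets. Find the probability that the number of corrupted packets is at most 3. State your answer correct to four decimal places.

X ~ Binomial(13, 0.051); P(X ≤ 3) = Σ C(13,k) p^k (1−p)^(13−k) over k:
  k=0: C(13,0)·0.051^0·0.949^13 = 0.506362
  k=1: C(13,1)·0.051^1·0.949^12 = 0.353759
  k=2: C(13,2)·0.051^2·0.949^11 = 0.114068
  k=3: C(13,3)·0.051^3·0.949^10 = 0.022477
Total = 0.996666

0.9967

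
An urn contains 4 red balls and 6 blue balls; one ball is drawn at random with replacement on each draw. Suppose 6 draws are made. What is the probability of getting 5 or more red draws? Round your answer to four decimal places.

X ~ Binomial(6, 0.40); P(X ≥ 5) = Σ C(6,k) p^k (1−p)^(6−k) over k:
  k=5: C(6,5)·0.40^5·0.60^1 = 0.036864
  k=6: C(6,6)·0.40^6·0.60^0 = 0.004096
Total = 0.040960

0.0410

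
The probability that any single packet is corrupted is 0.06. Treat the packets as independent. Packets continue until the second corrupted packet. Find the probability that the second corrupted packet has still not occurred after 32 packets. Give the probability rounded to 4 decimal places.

0.4201

Needing more than 32 packets ⇔ fewer than 2 successes in the first 32. With X ~ Binomial(32, 0.06), P(Y > 32) = P(X ≤ 1).
  k=0: C(32,0)·0.06^0·0.94^32 = 0.138067
  k=1: C(32,1)·0.06^1·0.94^31 = 0.282010
P(X ≤ 1) = 0.420078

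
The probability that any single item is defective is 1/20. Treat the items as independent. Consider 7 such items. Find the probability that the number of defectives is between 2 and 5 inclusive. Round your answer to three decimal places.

0.044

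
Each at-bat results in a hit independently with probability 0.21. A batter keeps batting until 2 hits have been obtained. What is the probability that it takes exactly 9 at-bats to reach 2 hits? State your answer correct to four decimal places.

Y = trial on which the second success occurs; negative binomial, r=2, p=0.21.
P(Y=9) = C(8,1) · p^2 · (1−p)^7
= 8 · 0.0441 · 0.19204 = 0.067751

0.0678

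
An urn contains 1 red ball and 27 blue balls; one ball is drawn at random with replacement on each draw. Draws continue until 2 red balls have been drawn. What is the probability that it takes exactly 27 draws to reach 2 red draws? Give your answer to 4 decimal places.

Y = trial on which the second success occurs; negative binomial, r=2, p=0.035714.
P(Y=27) = C(26,1) · p^2 · (1−p)^25
= 26 · 0.0012755 · 0.40285 = 0.013360

0.0134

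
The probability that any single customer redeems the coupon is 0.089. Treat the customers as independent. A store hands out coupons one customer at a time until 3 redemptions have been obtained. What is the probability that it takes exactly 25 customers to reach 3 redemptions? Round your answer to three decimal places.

Y = trial on which the third success occurs; negative binomial, r=3, p=0.089.
P(Y=25) = C(24,2) · p^3 · (1−p)^22
= 276 · 0.00070497 · 0.12865 = 0.02503

0.025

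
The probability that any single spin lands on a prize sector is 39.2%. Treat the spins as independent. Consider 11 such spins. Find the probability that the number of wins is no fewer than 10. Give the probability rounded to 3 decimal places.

0.001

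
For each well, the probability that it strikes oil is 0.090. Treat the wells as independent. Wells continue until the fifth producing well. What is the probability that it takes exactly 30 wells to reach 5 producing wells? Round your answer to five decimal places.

0.01327

Y = trial on which the fifth success occurs; negative binomial, r=5, p=0.09.
P(Y=30) = C(29,4) · p^5 · (1−p)^25
= 23751 · 5.9049e-06 · 0.094631 = 0.0132718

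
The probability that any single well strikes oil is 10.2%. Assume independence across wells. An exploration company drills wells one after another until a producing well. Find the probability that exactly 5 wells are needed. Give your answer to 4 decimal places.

0.0663

Geometric (trials to first success), p = 0.102.
P(Y = 5) = (1−p)^4 · p = 0.65029 · 0.102 = 0.066329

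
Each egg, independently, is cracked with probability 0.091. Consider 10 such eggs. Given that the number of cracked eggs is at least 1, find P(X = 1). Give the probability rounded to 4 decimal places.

X ~ Binomial(10, 0.091). Want P(X=1 | X≥1) = P(X=1) / P(X≥1).
P(X=1) = C(10,1)·0.091^1·0.909^9 = 0.385582
P(X≥1) = 1 − 0.385158 = 0.614842
Ratio = 0.385582 / 0.614842 = 0.627123

0.6271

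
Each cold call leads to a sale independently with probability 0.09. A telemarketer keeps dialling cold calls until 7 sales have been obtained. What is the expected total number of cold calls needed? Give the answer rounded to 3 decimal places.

Y = total cold calls until the seventh success; negative binomial with r=7, p=0.09.
E[Y] = r / p = 7 / 0.09 = 77.77778

77.778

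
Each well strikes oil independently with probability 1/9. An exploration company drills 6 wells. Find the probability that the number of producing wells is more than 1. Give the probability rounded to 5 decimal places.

X ~ Binomial(6, 0.111111); P(X ≥ 2) = Σ C(6,k) p^k (1−p)^(6−k) over k:
  k=2: C(6,2)·0.111111^2·0.888889^4 = 0.1156102
  k=3: C(6,3)·0.111111^3·0.888889^3 = 0.0192684
  k=4: C(6,4)·0.111111^4·0.888889^2 = 0.0018064
  k=5: C(6,5)·0.111111^5·0.888889^1 = 0.0000903
  k=6: C(6,6)·0.111111^6·0.888889^0 = 0.0000019
Total = 0.1367772

0.13678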